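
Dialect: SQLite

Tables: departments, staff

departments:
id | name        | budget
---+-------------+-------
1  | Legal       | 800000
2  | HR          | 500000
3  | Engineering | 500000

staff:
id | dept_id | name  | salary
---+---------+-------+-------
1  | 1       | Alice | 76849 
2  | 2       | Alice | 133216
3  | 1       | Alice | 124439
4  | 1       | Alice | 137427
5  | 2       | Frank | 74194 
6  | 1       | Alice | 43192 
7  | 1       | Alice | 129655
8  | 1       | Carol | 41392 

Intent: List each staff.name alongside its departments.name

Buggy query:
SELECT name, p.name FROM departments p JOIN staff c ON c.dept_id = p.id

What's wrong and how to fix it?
Bug: Both tables have a 'name' column; the unqualified reference is ambiguous

Fix: Prefix ambiguous columns with the table alias

Corrected query:
SELECT c.name, p.name FROM departments p JOIN staff c ON c.dept_id = p.id

Result:
name  | name 
------+------
Alice | Legal
Alice | HR   
Alice | Legal
Alice | Legal
Frank | HR   
Alice | Legal
Alice | Legal
Carol | Legal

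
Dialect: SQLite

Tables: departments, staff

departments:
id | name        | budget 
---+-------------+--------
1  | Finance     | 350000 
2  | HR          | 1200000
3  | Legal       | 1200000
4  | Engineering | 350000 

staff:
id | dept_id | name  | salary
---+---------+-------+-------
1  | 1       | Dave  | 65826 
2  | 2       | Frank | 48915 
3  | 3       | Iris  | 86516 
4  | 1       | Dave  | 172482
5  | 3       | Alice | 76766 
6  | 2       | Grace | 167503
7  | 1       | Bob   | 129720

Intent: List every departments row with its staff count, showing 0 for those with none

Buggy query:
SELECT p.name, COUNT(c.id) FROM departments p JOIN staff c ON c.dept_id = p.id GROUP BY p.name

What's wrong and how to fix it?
Bug: INNER JOIN drops departments rows that have no matching staff rows

Fix: Switch to LEFT JOIN to retain unmatched parent rows

Corrected query:
SELECT p.name, COUNT(c.id) FROM departments p LEFT JOIN staff c ON c.dept_id = p.id GROUP BY p.name

Result:
name        | COUNT(c.id)
------------+------------
Engineering | 0          
Finance     | 3          
HR          | 2          
Legal       | 2          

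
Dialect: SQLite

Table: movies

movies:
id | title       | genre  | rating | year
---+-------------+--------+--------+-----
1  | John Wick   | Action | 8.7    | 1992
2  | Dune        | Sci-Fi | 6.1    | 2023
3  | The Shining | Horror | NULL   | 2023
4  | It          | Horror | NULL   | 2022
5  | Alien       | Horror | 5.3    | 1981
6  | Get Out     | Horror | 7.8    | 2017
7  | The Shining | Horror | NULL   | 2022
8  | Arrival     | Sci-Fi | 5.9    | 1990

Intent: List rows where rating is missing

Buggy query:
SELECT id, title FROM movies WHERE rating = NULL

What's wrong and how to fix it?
Bug: Comparing to NULL with '=' never matches; NULL = NULL is unknown, not true

Fix: Use IS NULL to test for NULL

Corrected query:
SELECT id, title FROM movies WHERE rating IS NULL

Result:
id | title      
---+------------
3  | The Shining
4  | It         
7  | The Shining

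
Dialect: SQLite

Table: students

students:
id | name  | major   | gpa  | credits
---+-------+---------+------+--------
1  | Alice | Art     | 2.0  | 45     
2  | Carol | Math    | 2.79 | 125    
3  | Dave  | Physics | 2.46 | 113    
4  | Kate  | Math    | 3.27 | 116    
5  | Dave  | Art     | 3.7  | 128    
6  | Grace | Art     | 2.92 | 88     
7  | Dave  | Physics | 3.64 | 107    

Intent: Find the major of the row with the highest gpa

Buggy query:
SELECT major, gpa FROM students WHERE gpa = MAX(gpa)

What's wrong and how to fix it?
Bug: WHERE is evaluated per row; an aggregate over the whole table isn't defined there

Fix: Wrap MAX in a scalar subquery so WHERE compares against a single value

Corrected query:
SELECT major, gpa FROM students WHERE gpa = (SELECT MAX(gpa) FROM students)

Result:
major | gpa
------+----
Art   | 3.7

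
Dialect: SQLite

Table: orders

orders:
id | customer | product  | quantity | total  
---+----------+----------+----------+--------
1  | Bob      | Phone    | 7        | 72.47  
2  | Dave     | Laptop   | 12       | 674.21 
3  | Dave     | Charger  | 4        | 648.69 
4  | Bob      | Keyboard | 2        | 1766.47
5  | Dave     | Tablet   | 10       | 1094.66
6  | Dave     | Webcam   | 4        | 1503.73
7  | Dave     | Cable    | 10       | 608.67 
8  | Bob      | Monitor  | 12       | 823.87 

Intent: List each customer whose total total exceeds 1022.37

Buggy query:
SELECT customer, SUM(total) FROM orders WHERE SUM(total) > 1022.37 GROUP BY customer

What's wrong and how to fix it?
Bug: SUM(total) is an aggregate, but WHERE filters rows before aggregation

Fix: Move the aggregate condition to a HAVING clause

Corrected query:
SELECT customer, SUM(total) FROM orders GROUP BY customer HAVING SUM(total) > 1022.37

Result:
customer | SUM(total)
---------+-----------
Bob      | 2662.81   
Dave     | 4529.96   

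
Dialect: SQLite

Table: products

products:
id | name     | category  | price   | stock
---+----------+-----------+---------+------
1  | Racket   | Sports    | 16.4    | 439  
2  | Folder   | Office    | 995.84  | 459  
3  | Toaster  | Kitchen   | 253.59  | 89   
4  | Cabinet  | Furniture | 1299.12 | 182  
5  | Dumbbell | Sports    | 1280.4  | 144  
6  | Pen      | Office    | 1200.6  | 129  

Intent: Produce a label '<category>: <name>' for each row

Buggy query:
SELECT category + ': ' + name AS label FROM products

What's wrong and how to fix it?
Bug: '+' is numeric addition; on text columns SQLite converts them to 0 instead of concatenating

Fix: Use the || operator for string concatenation

Corrected query:
SELECT category || ': ' || name AS label FROM products

Result:
label             
------------------
Sports: Racket    
Office: Folder    
Kitchen: Toaster  
Furniture: Cabinet
Sports: Dumbbell  
Office: Pen       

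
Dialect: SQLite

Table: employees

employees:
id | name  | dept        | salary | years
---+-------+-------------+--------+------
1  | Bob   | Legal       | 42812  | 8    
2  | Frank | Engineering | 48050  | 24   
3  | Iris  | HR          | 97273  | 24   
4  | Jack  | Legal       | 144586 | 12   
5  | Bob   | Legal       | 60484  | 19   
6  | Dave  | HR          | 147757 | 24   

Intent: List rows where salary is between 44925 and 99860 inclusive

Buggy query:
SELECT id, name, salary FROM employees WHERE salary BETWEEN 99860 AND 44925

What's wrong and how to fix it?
Bug: The bounds are reversed; BETWEEN a AND b requires a <= b to match anything

Fix: Swap the bounds so the smaller value comes first

Corrected query:
SELECT id, name, salary FROM employees WHERE salary BETWEEN 44925 AND 99860

Result:
id | name  | salary
---+-------+-------
2  | Frank | 48050 
3  | Iris  | 97273 
5  | Bob   | 60484 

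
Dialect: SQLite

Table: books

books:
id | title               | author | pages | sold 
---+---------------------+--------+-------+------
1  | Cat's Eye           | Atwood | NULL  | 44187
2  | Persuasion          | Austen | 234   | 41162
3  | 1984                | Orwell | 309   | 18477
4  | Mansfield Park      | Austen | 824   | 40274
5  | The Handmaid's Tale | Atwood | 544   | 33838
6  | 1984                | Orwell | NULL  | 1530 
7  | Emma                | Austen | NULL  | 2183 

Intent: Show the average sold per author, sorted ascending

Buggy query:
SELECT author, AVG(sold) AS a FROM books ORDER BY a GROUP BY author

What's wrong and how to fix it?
Bug: GROUP BY must precede ORDER BY

Fix: Reorder: SELECT … FROM … GROUP BY … ORDER BY …

Corrected query:
SELECT author, AVG(sold) AS a FROM books GROUP BY author ORDER BY a

Result:
author | a      
-------+--------
Orwell | 10003.5
Austen | 27873  
Atwood | 39012.5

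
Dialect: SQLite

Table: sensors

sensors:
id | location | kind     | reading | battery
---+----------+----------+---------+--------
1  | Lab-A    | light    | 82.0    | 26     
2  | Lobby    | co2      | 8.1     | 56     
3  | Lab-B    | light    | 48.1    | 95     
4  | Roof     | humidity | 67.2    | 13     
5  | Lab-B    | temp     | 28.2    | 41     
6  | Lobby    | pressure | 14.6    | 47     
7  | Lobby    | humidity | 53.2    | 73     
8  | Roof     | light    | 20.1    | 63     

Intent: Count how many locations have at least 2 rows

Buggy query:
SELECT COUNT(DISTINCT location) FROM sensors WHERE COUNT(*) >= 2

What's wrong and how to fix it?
Bug: WHERE filters individual rows, not groups, so a group-level COUNT is invalid there

Fix: Use a subquery that GROUPs and filters with HAVING, then count its rows

Corrected query:
SELECT COUNT(*) FROM (SELECT location FROM sensors GROUP BY location HAVING COUNT(*) >= 2)

Result:
COUNT(*)
--------
3       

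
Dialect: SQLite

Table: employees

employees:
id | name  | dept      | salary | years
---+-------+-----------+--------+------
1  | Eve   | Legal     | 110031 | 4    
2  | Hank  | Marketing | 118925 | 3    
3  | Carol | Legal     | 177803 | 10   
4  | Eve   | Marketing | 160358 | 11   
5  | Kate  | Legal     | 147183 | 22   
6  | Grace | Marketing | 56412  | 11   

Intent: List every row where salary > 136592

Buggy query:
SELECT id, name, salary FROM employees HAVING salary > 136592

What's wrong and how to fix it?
Bug: This is a non-aggregate query (no GROUP BY, no aggregates), so in SQLite the HAVING clause is invalid here; a row-level condition belongs in WHERE

Fix: Replace HAVING with WHERE since the condition applies to individual rows

Corrected query:
SELECT id, name, salary FROM employees WHERE salary > 136592

Result:
id | name  | salary
---+-------+-------
3  | Carol | 177803
4  | Eve   | 160358
5  | Kate  | 147183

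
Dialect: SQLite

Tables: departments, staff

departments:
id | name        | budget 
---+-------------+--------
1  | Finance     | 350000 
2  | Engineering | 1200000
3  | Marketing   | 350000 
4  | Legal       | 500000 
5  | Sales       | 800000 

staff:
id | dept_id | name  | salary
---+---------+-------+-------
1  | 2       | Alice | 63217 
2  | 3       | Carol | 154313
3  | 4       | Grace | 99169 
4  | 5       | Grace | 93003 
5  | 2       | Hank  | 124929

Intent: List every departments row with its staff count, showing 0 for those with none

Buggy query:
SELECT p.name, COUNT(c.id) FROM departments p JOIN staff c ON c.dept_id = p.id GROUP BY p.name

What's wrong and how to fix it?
Bug: An inner join excludes parents with zero children

Fix: Use LEFT JOIN so parents without children still appear (COUNT(c.id) gives 0)

Corrected query:
SELECT p.name, COUNT(c.id) FROM departments p LEFT JOIN staff c ON c.dept_id = p.id GROUP BY p.name

Result:
name        | COUNT(c.id)
------------+------------
Engineering | 2          
Finance     | 0          
Legal       | 1          
Marketing   | 1          
Sales       | 1          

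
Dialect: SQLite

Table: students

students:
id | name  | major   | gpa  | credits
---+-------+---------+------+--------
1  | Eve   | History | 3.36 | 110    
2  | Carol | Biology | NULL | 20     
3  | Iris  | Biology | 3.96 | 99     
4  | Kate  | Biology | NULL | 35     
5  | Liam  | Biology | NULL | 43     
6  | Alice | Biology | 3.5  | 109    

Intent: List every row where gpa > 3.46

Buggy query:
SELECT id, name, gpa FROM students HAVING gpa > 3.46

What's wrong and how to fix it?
Bug: This is a non-aggregate query (no GROUP BY, no aggregates), so in SQLite the HAVING clause is invalid here; a row-level condition belongs in WHERE

Fix: Replace HAVING with WHERE since the condition applies to individual rows

Corrected query:
SELECT id, name, gpa FROM students WHERE gpa > 3.46

Result:
id | name  | gpa 
---+-------+-----
3  | Iris  | 3.96
6  | Alice | 3.5 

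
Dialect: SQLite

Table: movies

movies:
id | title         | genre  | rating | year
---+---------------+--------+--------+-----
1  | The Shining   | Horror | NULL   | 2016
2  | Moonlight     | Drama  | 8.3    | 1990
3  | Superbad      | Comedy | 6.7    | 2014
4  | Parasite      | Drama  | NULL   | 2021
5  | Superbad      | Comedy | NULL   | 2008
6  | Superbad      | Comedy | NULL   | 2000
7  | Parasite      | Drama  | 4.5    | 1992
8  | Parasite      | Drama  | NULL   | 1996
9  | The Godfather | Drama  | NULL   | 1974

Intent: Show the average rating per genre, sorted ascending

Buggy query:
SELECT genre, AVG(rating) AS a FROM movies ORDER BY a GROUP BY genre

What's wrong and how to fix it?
Bug: ORDER BY appears before GROUP BY; SQL clause order requires GROUP BY first

Fix: Reorder: SELECT … FROM … GROUP BY … ORDER BY …

Corrected query:
SELECT genre, AVG(rating) AS a FROM movies GROUP BY genre ORDER BY a

Result:
genre  | a   
-------+-----
Horror | NULL
Drama  | 6.4 
Comedy | 6.7 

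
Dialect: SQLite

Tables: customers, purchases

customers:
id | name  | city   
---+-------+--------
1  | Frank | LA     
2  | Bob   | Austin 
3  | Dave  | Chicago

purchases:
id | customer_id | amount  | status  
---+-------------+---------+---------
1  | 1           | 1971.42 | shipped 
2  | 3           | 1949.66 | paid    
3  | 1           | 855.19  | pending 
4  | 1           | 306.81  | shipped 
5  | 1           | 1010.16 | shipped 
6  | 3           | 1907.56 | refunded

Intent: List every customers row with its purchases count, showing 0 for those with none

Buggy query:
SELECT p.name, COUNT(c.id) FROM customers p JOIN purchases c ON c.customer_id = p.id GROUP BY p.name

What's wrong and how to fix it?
Bug: INNER JOIN drops customers rows that have no matching purchases rows

Fix: Use LEFT JOIN so parents without children still appear (COUNT(c.id) gives 0)

Corrected query:
SELECT p.name, COUNT(c.id) FROM customers p LEFT JOIN purchases c ON c.customer_id = p.id GROUP BY p.name

Result:
name  | COUNT(c.id)
------+------------
Bob   | 0          
Dave  | 2          
Frank | 4          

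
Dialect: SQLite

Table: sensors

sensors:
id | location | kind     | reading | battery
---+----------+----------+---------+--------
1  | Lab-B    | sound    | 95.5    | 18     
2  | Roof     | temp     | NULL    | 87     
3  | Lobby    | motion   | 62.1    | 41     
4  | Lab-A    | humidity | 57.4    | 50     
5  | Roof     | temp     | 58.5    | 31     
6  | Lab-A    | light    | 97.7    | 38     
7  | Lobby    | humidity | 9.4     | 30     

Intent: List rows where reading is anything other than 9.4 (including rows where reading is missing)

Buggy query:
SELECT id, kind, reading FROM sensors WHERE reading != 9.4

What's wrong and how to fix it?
Bug: 'reading != 9.4' is unknown when reading is NULL, so NULL rows are silently excluded

Fix: Handle NULL separately with IS NULL alongside the inequality

Corrected query:
SELECT id, kind, reading FROM sensors WHERE reading != 9.4 OR reading IS NULL

Result:
id | kind     | reading
---+----------+--------
1  | sound    | 95.5   
2  | temp     | NULL   
3  | motion   | 62.1   
4  | humidity | 57.4   
5  | temp     | 58.5   
6  | light    | 97.7   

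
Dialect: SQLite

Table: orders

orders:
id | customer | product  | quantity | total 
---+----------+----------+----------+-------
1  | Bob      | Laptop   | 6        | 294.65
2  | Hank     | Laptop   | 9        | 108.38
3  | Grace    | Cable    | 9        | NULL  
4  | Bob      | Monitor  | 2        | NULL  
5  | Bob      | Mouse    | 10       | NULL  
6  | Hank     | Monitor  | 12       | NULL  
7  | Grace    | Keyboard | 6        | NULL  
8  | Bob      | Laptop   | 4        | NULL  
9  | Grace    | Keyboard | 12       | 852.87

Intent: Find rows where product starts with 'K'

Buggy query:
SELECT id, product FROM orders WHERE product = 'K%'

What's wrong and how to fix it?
Bug: Wildcards only work with LIKE; '=' treats '%' as a literal character

Fix: Replace '=' with LIKE so 'K%' is treated as a pattern

Corrected query:
SELECT id, product FROM orders WHERE product LIKE 'K%'

Result:
id | product 
---+---------
7  | Keyboard
9  | Keyboard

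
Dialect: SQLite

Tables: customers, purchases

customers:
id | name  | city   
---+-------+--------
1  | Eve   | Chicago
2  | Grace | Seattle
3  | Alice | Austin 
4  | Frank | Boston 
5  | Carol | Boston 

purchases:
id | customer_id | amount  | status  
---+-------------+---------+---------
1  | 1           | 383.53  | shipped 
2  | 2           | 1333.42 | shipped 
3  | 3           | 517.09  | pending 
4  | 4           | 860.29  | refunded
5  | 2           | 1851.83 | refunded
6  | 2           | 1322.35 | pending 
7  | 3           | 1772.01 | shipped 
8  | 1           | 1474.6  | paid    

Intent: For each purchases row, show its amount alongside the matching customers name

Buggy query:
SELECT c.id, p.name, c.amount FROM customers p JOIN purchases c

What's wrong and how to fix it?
Bug: JOIN with no ON clause produces a cartesian product; every purchases row pairs with every customers row

Fix: Specify the join condition linking the foreign key to the parent id

Corrected query:
SELECT c.id, p.name, c.amount FROM customers p JOIN purchases c ON c.customer_id = p.id

Result:
id | name  | amount 
---+-------+--------
1  | Eve   | 383.53 
2  | Grace | 1333.42
3  | Alice | 517.09 
4  | Frank | 860.29 
5  | Grace | 1851.83
6  | Grace | 1322.35
7  | Alice | 1772.01
8  | Eve   | 1474.6 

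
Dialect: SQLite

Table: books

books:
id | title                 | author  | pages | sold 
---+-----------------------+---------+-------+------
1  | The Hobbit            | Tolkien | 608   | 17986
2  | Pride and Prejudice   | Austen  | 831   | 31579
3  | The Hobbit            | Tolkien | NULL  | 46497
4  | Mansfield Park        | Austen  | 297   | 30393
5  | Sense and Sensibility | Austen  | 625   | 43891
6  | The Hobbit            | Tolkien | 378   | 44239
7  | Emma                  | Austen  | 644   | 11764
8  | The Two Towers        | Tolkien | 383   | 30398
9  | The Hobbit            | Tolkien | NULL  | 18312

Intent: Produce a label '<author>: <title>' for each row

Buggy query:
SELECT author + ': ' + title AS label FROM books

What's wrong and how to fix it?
Bug: SQLite uses || for string concatenation; + coerces text to numbers (yielding 0)

Fix: Replace + with || to concatenate text

Corrected query:
SELECT author || ': ' || title AS label FROM books

Result:
label                        
-----------------------------
Tolkien: The Hobbit          
Austen: Pride and Prejudice  
Tolkien: The Hobbit          
Austen: Mansfield Park       
Austen: Sense and Sensibility
Tolkien: The Hobbit          
Austen: Emma                 
Tolkien: The Two Towers      
Tolkien: The Hobbit          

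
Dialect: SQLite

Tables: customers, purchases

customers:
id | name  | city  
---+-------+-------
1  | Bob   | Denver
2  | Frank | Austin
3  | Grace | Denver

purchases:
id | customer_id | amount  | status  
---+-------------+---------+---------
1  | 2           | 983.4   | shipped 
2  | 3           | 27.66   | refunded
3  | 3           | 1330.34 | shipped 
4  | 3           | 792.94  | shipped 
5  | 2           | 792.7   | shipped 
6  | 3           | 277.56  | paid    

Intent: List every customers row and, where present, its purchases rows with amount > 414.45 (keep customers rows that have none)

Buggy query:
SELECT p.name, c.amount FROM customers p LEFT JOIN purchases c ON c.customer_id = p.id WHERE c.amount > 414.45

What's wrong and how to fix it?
Bug: Filtering c.amount in WHERE discards the NULL rows produced by LEFT JOIN, turning it into an inner join

Fix: Put 'c.amount > 414.45' in the JOIN's ON clause instead of WHERE

Corrected query:
SELECT p.name, c.amount FROM customers p LEFT JOIN purchases c ON c.customer_id = p.id AND c.amount > 414.45

Result:
name  | amount 
------+--------
Bob   | NULL   
Frank | 792.7  
Frank | 983.4  
Grace | 792.94 
Grace | 1330.34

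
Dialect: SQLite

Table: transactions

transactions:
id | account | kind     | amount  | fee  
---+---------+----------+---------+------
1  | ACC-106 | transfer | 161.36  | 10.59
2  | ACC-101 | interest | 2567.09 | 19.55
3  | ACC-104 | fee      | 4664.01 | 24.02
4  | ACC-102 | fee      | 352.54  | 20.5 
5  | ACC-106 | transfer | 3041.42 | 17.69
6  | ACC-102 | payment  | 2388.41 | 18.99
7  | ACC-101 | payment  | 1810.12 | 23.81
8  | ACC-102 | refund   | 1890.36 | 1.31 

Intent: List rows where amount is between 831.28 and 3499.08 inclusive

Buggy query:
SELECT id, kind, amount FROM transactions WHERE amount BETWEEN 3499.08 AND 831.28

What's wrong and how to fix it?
Bug: BETWEEN expects the lower bound first; with 3499.08 AND 831.28 the range is empty

Fix: Write BETWEEN 831.28 AND 3499.08

Corrected query:
SELECT id, kind, amount FROM transactions WHERE amount BETWEEN 831.28 AND 3499.08

Result:
id | kind     | amount 
---+----------+--------
2  | interest | 2567.09
5  | transfer | 3041.42
6  | payment  | 2388.41
7  | payment  | 1810.12
8  | refund   | 1890.36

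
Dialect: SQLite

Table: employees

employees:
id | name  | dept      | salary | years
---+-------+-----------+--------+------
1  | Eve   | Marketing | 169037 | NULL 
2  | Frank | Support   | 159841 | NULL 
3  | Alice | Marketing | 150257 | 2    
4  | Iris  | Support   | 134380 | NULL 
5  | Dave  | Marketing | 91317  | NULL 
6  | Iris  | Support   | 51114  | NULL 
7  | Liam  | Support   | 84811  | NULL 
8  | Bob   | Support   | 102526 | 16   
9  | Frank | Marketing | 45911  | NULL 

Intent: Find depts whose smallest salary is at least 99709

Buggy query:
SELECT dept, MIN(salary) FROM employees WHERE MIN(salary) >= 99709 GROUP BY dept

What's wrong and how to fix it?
Bug: MIN() in WHERE is a misuse of aggregate

Fix: Replace WHERE with HAVING after the GROUP BY

Corrected query:
SELECT dept, MIN(salary) FROM employees GROUP BY dept HAVING MIN(salary) >= 99709

Result:
(no rows)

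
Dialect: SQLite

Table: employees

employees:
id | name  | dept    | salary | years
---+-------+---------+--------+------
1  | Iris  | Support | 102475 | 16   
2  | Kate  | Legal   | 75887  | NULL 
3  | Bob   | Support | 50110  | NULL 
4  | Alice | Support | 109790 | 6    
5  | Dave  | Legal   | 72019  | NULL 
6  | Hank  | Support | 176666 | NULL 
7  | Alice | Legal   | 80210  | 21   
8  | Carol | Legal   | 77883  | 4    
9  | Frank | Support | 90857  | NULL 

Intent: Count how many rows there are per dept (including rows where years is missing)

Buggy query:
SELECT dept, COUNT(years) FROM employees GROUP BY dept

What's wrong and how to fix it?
Bug: COUNT(years) skips NULLs, so groups with missing years are undercounted

Fix: Use COUNT(*) to count all rows regardless of NULL

Corrected query:
SELECT dept, COUNT(*) FROM employees GROUP BY dept

Result:
dept    | COUNT(*)
--------+---------
Legal   | 4       
Support | 5       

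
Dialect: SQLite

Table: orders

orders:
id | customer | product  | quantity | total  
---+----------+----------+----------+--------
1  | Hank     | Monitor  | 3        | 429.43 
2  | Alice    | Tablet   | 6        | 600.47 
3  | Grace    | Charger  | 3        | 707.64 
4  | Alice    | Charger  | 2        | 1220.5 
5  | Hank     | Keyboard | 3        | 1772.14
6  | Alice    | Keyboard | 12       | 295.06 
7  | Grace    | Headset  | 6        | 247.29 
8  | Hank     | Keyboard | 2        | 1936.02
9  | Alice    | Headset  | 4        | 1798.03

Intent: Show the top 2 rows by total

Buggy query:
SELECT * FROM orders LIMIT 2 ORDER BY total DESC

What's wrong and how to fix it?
Bug: ORDER BY cannot follow LIMIT; LIMIT is the final clause

Fix: Sort with ORDER BY, then apply LIMIT

Corrected query:
SELECT * FROM orders ORDER BY total DESC LIMIT 2

Result:
id | customer | product  | quantity | total  
---+----------+----------+----------+--------
8  | Hank     | Keyboard | 2        | 1936.02
9  | Alice    | Headset  | 4        | 1798.03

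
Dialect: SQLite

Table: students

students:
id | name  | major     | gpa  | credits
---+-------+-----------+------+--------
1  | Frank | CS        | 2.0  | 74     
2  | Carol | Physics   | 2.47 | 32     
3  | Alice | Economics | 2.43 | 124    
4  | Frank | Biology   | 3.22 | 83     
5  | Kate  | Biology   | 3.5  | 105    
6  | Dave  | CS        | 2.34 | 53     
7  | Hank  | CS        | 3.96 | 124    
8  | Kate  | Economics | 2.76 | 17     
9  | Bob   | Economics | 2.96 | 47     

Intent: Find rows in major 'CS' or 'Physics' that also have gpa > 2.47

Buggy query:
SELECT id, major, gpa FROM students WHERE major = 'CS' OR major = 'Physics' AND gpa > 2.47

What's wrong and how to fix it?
Bug: AND binds tighter than OR, so this parses as major = 'CS' OR (major = 'Physics' AND gpa > 2.47)

Fix: Add parentheses around the OR so the AND applies to both alternatives

Corrected query:
SELECT id, major, gpa FROM students WHERE (major = 'CS' OR major = 'Physics') AND gpa > 2.47

Result:
id | major | gpa 
---+-------+-----
7  | CS    | 3.96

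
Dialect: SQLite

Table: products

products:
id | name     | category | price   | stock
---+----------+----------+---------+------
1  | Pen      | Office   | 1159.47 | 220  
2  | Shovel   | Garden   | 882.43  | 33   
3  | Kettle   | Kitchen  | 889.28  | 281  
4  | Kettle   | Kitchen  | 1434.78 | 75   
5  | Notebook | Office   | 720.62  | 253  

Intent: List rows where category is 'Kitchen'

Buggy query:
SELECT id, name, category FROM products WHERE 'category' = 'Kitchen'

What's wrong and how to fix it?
Bug: Single quotes denote string literals in SQL; the column name is being compared as a constant string

Fix: Remove the quotes around the column name (or use double quotes for an identifier)

Corrected query:
SELECT id, name, category FROM products WHERE category = 'Kitchen'

Result:
id | name   | category
---+--------+---------
3  | Kettle | Kitchen 
4  | Kettle | Kitchen 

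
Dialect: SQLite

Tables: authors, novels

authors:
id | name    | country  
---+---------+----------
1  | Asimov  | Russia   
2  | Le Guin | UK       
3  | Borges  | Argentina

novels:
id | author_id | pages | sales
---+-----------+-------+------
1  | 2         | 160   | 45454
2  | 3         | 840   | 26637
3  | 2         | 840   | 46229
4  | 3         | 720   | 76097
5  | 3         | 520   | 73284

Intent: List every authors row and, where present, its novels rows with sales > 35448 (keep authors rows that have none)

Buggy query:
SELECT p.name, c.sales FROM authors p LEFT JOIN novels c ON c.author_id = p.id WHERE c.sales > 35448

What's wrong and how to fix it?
Bug: Filtering c.sales in WHERE discards the NULL rows produced by LEFT JOIN, turning it into an inner join

Fix: Put 'c.sales > 35448' in the JOIN's ON clause instead of WHERE

Corrected query:
SELECT p.name, c.sales FROM authors p LEFT JOIN novels c ON c.author_id = p.id AND c.sales > 35448

Result:
name    | sales
--------+------
Asimov  | NULL 
Le Guin | 45454
Le Guin | 46229
Borges  | 73284
Borges  | 76097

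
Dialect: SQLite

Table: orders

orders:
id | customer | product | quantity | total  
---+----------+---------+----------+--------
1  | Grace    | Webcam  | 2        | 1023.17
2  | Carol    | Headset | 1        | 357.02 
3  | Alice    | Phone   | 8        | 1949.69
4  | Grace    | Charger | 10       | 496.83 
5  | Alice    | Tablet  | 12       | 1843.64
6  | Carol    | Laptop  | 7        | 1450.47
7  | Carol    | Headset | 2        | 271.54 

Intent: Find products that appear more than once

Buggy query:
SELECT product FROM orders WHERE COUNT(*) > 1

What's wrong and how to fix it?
Bug: COUNT(*) is an aggregate and cannot be used in WHERE

Fix: GROUP BY product, then filter groups with HAVING COUNT(*) > 1

Corrected query:
SELECT product FROM orders GROUP BY product HAVING COUNT(*) > 1

Result:
product
-------
Headset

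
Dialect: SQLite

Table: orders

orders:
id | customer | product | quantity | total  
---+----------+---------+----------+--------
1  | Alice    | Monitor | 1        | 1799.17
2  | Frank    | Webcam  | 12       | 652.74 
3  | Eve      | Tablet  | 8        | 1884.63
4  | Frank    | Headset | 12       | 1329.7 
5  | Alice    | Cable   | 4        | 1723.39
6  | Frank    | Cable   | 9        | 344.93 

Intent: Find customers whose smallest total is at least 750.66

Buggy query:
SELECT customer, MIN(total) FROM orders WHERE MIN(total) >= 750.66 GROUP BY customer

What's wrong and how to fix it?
Bug: Aggregates like MIN are computed per group after WHERE runs

Fix: Replace WHERE with HAVING after the GROUP BY

Corrected query:
SELECT customer, MIN(total) FROM orders GROUP BY customer HAVING MIN(total) >= 750.66

Result:
customer | MIN(total)
---------+-----------
Alice    | 1723.39   
Eve      | 1884.63   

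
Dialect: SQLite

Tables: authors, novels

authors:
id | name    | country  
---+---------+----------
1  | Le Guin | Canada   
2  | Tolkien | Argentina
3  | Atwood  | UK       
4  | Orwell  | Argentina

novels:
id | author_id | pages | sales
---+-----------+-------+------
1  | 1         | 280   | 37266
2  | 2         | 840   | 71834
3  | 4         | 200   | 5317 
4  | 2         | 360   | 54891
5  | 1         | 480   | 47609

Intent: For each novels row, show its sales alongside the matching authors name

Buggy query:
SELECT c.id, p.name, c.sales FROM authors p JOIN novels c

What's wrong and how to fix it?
Bug: JOIN with no ON clause produces a cartesian product; every novels row pairs with every authors row

Fix: Specify the join condition linking the foreign key to the parent id

Corrected query:
SELECT c.id, p.name, c.sales FROM authors p JOIN novels c ON c.author_id = p.id

Result:
id | name    | sales
---+---------+------
1  | Le Guin | 37266
2  | Tolkien | 71834
3  | Orwell  | 5317 
4  | Tolkien | 54891
5  | Le Guin | 47609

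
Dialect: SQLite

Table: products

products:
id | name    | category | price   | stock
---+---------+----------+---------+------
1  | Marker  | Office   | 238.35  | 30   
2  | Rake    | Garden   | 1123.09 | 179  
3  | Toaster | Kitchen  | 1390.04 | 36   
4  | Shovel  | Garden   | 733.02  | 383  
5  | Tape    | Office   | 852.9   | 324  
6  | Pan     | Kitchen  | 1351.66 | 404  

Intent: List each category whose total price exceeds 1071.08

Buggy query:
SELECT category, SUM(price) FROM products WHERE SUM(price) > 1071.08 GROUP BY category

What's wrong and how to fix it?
Bug: WHERE runs before GROUP BY, so aggregates aren't available there

Fix: Use HAVING (which filters groups after aggregation) instead of WHERE

Corrected query:
SELECT category, SUM(price) FROM products GROUP BY category HAVING SUM(price) > 1071.08

Result:
category | SUM(price)
---------+-----------
Garden   | 1856.11   
Kitchen  | 2741.7    
Office   | 1091.25   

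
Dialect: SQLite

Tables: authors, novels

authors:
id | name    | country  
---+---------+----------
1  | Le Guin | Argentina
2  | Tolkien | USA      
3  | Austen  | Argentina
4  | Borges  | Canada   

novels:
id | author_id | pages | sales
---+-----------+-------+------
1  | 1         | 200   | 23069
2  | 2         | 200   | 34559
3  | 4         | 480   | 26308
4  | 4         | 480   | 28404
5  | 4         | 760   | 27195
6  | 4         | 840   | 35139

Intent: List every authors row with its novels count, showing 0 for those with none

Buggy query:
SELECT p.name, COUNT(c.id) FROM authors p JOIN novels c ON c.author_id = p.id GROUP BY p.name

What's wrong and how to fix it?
Bug: An inner join excludes parents with zero children

Fix: Switch to LEFT JOIN to retain unmatched parent rows

Corrected query:
SELECT p.name, COUNT(c.id) FROM authors p LEFT JOIN novels c ON c.author_id = p.id GROUP BY p.name

Result:
name    | COUNT(c.id)
--------+------------
Austen  | 0          
Borges  | 4          
Le Guin | 1          
Tolkien | 1          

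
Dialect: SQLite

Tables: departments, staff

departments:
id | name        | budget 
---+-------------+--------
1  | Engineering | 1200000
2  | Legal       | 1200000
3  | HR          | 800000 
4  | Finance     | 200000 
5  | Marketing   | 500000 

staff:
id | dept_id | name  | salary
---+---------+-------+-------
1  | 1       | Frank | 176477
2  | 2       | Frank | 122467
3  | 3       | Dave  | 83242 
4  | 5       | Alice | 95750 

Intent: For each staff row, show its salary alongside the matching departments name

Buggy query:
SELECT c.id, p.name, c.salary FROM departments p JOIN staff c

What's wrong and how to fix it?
Bug: JOIN with no ON clause produces a cartesian product; every staff row pairs with every departments row

Fix: Add ON c.dept_id = p.id to the JOIN

Corrected query:
SELECT c.id, p.name, c.salary FROM departments p JOIN staff c ON c.dept_id = p.id

Result:
id | name        | salary
---+-------------+-------
1  | Engineering | 176477
2  | Legal       | 122467
3  | HR          | 83242 
4  | Marketing   | 95750 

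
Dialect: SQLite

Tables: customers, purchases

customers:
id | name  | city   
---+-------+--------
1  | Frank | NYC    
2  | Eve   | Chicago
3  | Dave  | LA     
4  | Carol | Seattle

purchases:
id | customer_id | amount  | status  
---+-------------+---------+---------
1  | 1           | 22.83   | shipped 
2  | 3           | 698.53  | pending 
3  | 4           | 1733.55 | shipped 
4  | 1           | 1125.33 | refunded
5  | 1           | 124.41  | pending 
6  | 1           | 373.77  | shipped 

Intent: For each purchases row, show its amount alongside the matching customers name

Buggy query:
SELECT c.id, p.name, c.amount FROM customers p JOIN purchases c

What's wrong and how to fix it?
Bug: Missing join condition: each purchases row is matched to all customers rows instead of just its own

Fix: Specify the join condition linking the foreign key to the parent id

Corrected query:
SELECT c.id, p.name, c.amount FROM customers p JOIN purchases c ON c.customer_id = p.id

Result:
id | name  | amount 
---+-------+--------
1  | Frank | 22.83  
2  | Dave  | 698.53 
3  | Carol | 1733.55
4  | Frank | 1125.33
5  | Frank | 124.41 
6  | Frank | 373.77 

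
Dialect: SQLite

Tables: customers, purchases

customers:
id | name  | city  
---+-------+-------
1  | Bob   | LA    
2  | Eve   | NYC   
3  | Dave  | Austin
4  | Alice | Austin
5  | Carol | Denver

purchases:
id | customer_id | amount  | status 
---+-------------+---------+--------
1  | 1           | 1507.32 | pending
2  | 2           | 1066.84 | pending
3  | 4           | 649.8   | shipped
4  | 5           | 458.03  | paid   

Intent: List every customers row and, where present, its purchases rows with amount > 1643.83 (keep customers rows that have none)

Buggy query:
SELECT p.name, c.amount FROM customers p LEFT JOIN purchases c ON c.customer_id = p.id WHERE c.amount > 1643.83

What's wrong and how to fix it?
Bug: Filtering c.amount in WHERE discards the NULL rows produced by LEFT JOIN, turning it into an inner join

Fix: Put 'c.amount > 1643.83' in the JOIN's ON clause instead of WHERE

Corrected query:
SELECT p.name, c.amount FROM customers p LEFT JOIN purchases c ON c.customer_id = p.id AND c.amount > 1643.83

Result:
name  | amount
------+-------
Bob   | NULL  
Eve   | NULL  
Dave  | NULL  
Alice | NULL  
Carol | NULL  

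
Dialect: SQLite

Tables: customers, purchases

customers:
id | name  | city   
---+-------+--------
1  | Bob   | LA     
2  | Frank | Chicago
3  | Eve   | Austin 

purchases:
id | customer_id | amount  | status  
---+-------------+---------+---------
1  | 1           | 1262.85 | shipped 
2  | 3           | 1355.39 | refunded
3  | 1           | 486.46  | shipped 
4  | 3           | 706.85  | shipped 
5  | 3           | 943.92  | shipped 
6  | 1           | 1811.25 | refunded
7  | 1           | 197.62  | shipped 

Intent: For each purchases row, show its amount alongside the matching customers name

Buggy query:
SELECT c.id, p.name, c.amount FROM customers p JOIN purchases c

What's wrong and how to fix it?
Bug: JOIN with no ON clause produces a cartesian product; every purchases row pairs with every customers row

Fix: Specify the join condition linking the foreign key to the parent id

Corrected query:
SELECT c.id, p.name, c.amount FROM customers p JOIN purchases c ON c.customer_id = p.id

Result:
id | name | amount 
---+------+--------
1  | Bob  | 1262.85
2  | Eve  | 1355.39
3  | Bob  | 486.46 
4  | Eve  | 706.85 
5  | Eve  | 943.92 
6  | Bob  | 1811.25
7  | Bob  | 197.62 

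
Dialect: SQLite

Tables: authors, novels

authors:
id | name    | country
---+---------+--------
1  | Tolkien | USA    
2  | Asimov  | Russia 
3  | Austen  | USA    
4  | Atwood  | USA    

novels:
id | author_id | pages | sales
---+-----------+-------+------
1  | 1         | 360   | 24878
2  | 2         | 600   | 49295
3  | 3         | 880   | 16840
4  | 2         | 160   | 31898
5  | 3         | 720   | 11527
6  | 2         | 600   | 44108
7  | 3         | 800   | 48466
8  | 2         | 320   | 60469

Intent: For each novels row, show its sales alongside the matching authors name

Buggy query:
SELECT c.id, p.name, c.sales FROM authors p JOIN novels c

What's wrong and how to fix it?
Bug: Missing join condition: each novels row is matched to all authors rows instead of just its own

Fix: Add ON c.author_id = p.id to the JOIN

Corrected query:
SELECT c.id, p.name, c.sales FROM authors p JOIN novels c ON c.author_id = p.id

Result:
id | name    | sales
---+---------+------
1  | Tolkien | 24878
2  | Asimov  | 49295
3  | Austen  | 16840
4  | Asimov  | 31898
5  | Austen  | 11527
6  | Asimov  | 44108
7  | Austen  | 48466
8  | Asimov  | 60469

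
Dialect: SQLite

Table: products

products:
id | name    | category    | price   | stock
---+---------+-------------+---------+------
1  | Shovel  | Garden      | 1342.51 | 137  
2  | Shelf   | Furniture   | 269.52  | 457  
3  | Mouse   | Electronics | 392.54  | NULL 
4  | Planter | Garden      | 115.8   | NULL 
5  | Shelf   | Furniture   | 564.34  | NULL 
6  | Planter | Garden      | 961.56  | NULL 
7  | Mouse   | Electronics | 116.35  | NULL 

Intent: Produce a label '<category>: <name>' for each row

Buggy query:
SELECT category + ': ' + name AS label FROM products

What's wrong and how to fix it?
Bug: '+' is numeric addition; on text columns SQLite converts them to 0 instead of concatenating

Fix: Use the || operator for string concatenation

Corrected query:
SELECT category || ': ' || name AS label FROM products

Result:
label             
------------------
Garden: Shovel    
Furniture: Shelf  
Electronics: Mouse
Garden: Planter   
Furniture: Shelf  
Garden: Planter   
Electronics: Mouse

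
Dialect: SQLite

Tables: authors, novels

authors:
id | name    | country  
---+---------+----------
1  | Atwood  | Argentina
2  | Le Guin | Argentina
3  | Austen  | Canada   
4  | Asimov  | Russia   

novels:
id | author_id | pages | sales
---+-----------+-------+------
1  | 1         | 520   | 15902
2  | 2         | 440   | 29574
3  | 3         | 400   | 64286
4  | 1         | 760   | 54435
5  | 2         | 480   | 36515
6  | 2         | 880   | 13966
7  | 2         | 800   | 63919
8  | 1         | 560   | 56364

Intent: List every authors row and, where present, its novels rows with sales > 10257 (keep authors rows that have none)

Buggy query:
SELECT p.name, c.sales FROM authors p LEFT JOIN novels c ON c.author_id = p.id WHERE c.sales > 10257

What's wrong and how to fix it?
Bug: A WHERE condition on the right-hand table after LEFT JOIN drops unmatched parents

Fix: Move the right-table condition into the ON clause so unmatched parents are kept

Corrected query:
SELECT p.name, c.sales FROM authors p LEFT JOIN novels c ON c.author_id = p.id AND c.sales > 10257

Result:
name    | sales
--------+------
Atwood  | 15902
Atwood  | 54435
Atwood  | 56364
Le Guin | 13966
Le Guin | 29574
Le Guin | 36515
Le Guin | 63919
Austen  | 64286
Asimov  | NULL 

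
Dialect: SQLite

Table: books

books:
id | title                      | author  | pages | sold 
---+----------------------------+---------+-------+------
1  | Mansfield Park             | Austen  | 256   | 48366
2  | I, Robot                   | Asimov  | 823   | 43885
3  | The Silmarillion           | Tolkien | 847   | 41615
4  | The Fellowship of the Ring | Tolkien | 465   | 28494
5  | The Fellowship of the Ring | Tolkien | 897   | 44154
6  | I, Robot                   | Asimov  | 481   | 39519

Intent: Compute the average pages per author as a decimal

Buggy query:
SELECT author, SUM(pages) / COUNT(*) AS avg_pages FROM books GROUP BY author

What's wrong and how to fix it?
Bug: SUM(pages) and COUNT(*) are both integers; the division truncates the fractional part

Fix: Multiply by 1.0 (or CAST to REAL) to force floating-point division

Corrected query:
SELECT author, SUM(pages) * 1.0 / COUNT(*) AS avg_pages FROM books GROUP BY author

Result:
author  | avg_pages 
--------+-----------
Asimov  | 652       
Austen  | 256       
Tolkien | 736.333333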